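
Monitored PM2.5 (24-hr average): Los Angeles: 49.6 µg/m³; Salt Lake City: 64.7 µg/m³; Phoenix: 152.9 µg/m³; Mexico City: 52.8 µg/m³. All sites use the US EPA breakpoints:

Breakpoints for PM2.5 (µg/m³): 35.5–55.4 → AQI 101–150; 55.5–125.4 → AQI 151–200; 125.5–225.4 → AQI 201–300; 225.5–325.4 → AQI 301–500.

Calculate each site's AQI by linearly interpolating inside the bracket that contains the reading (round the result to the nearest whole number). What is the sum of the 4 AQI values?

665

Los Angeles: 49.6 lies in 35.5–55.4, so I_lo=101, I_hi=150, C_lo=35.5, C_hi=55.4.
(150−101)/(55.4−35.5) × (49.6−35.5) + 101 = 49/19.9 × 14.1 + 101 ≈ 135.72 → 136.
Salt Lake City 64.7: bracket 55.5–125.4 → index 151–200; slope 49/69.9, offset 9.2.
AQI = 151 + 49/69.9·9.2 ≈ 157.45 ⇒ 157.
Phoenix: 152.9 ∈ [125.5, 225.4] ↔ index [201, 300].
201 + (152.9−125.5)·(300−201)/(225.4−125.5) = 201 + 27.4·99/99.9 ≈ 228.15, so AQI = 228.
Mexico City 52.8: bracket 35.5–55.4 → index 101–150; slope 49/19.9, offset 17.3.
AQI = 101 + 49/19.9·17.3 ≈ 143.60 ⇒ 144.
AQIs: Los Angeles=136, Salt Lake City=157, Phoenix=228, Mexico City=144. Sum = 136 + 157 + 228 + 144 = 665.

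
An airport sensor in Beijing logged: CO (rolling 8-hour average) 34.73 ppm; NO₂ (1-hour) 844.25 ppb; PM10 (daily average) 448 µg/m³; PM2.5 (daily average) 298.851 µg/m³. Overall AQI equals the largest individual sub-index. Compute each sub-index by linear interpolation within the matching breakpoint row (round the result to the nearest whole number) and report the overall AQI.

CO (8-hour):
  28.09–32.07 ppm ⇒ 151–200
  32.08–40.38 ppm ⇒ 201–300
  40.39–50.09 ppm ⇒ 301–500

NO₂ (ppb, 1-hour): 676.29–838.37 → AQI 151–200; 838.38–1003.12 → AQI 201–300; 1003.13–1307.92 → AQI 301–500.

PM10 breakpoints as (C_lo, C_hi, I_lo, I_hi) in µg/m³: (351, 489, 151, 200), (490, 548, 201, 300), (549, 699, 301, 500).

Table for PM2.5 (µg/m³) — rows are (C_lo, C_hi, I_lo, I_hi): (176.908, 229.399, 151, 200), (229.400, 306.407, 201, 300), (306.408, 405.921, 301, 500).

CO 34.73: bracket 32.08–40.38 → index 201–300; slope 99/8.30, offset 2.65.
AQI = 201 + 99/8.30·2.65 ≈ 232.61 ⇒ 233.
NO₂: 844.25 lies in 838.38–1003.12, so I_lo=201, I_hi=300, C_lo=838.38, C_hi=1003.12.
(300−201)/(1003.12−838.38) × (844.25−838.38) + 201 = 99/164.74 × 5.87 + 201 ≈ 204.53 → 205.
PM10: 448 lies in 351–489, so I_lo=151, I_hi=200, C_lo=351, C_hi=489.
(200−151)/(489−351) × (448−351) + 151 = 49/138 × 97 + 151 ≈ 185.44 → 185.
PM2.5 298.851: bracket 229.400–306.407 → index 201–300; slope 99/77.007, offset 69.451.
AQI = 201 + 99/77.007·69.451 ≈ 290.29 ⇒ 290.
Sub-indices: CO→233, NO₂→205, PM10→185, PM2.5→290. Overall AQI = max = 290; dominant pollutant is PM2.5.

290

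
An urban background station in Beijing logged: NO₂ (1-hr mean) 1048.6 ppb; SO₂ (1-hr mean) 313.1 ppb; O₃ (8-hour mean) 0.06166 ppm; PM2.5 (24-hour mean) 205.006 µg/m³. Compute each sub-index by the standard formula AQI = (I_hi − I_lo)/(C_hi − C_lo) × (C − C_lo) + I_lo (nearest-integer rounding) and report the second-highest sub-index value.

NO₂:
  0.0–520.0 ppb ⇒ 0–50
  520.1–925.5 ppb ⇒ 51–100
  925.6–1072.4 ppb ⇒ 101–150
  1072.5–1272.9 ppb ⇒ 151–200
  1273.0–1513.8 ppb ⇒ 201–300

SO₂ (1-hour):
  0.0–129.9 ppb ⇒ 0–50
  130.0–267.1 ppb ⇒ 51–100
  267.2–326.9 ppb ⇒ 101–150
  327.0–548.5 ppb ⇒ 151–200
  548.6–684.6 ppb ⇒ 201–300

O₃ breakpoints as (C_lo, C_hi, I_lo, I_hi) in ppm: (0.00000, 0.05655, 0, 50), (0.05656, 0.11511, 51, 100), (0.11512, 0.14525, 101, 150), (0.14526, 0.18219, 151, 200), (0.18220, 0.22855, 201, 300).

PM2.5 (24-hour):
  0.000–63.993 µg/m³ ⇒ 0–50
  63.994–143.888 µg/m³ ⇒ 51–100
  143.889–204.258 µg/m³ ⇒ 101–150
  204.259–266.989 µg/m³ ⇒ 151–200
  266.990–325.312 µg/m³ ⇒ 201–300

142

NO₂: 1048.6 lies in 925.6–1072.4, so I_lo=101, I_hi=150, C_lo=925.6, C_hi=1072.4.
(150−101)/(1072.4−925.6) × (1048.6−925.6) + 101 = 49/146.8 × 123.0 + 101 ≈ 142.06 → 142.
SO₂ 313.1: bracket 267.2–326.9 → index 101–150; slope 49/59.7, offset 45.9.
AQI = 101 + 49/59.7·45.9 ≈ 138.67 ⇒ 139.
O₃ 0.06166: bracket 0.05656–0.11511 → index 51–100; slope 49/0.05855, offset 0.00510.
AQI = 51 + 49/0.05855·0.00510 ≈ 55.27 ⇒ 55.
PM2.5: 205.006 lies in 204.259–266.989, so I_lo=151, I_hi=200, C_lo=204.259, C_hi=266.989.
(200−151)/(266.989−204.259) × (205.006−204.259) + 151 = 49/62.730 × 0.747 + 151 ≈ 151.58 → 152.
Sub-indices: NO₂→142, SO₂→139, O₃→55, PM2.5→152. Ranked high→low: 152, 142, 139, 55. Second-highest sub-index = 142.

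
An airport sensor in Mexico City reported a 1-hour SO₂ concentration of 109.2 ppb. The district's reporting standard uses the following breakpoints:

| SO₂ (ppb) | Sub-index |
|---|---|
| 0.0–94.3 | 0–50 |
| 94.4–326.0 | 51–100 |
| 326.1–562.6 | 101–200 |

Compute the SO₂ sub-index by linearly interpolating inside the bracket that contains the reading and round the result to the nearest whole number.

SO₂: row 94.4–326.0 (AQI 51–100). (100−51)·(109.2−94.4)/(326.0−94.4) + 51 = 49·14.8/231.6 + 51 ≈ 54.13 → 54.

54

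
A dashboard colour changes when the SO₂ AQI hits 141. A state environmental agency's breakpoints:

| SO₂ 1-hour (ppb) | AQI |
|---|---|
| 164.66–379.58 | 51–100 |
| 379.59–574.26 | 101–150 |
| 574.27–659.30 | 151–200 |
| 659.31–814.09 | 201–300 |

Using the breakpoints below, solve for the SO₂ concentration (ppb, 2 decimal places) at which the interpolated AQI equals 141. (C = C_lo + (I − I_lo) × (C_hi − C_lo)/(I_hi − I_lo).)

AQI 141 lies in the 101–150 band, which corresponds to 379.59–574.26 ppb.
C = 379.59 + (141−101)×(574.26−379.59)/(150−101) = 379.59 + 40×194.67/49 ≈ 538.5043 ppb → 538.50 ppb to 2 dp.

538.50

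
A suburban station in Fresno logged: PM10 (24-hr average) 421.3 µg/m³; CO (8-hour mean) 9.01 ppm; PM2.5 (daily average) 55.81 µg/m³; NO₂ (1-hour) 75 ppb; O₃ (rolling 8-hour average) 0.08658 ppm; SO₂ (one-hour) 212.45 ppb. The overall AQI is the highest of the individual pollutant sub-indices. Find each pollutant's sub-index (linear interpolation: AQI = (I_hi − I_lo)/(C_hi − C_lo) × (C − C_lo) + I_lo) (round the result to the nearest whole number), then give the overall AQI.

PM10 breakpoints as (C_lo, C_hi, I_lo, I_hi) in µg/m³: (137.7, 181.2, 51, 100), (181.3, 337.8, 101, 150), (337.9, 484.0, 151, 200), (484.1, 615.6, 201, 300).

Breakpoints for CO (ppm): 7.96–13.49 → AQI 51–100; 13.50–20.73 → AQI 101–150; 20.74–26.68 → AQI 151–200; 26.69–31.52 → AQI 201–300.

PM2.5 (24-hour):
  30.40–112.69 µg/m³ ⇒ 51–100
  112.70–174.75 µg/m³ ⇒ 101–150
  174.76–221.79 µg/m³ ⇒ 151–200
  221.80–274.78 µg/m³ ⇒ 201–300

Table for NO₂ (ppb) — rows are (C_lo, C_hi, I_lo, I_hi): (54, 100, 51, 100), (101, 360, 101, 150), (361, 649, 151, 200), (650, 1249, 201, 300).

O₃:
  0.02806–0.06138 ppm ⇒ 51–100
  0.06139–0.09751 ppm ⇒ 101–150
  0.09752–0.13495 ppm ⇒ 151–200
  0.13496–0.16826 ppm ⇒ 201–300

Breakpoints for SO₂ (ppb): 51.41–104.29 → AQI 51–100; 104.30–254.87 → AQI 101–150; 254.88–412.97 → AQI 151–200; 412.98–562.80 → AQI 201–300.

PM10 421.3: bracket 337.9–484.0 → index 151–200; slope 49/146.1, offset 83.4.
AQI = 151 + 49/146.1·83.4 ≈ 178.97 ⇒ 179.
CO 9.01: bracket 7.96–13.49 → index 51–100; slope 49/5.53, offset 1.05.
AQI = 51 + 49/5.53·1.05 ≈ 60.30 ⇒ 60.
PM2.5: 55.81 ∈ [30.40, 112.69] ↔ index [51, 100].
51 + (55.81−30.40)·(100−51)/(112.69−30.40) = 51 + 25.41·49/82.29 ≈ 66.13, so AQI = 66.
NO₂ 75: bracket 54–100 → index 51–100; slope 49/46, offset 21.
AQI = 51 + 49/46·21 ≈ 73.37 ⇒ 73.
O₃ 0.08658: bracket 0.06139–0.09751 → index 101–150; slope 49/0.03612, offset 0.02519.
AQI = 101 + 49/0.03612·0.02519 ≈ 135.17 ⇒ 135.
SO₂: 212.45 lies in 104.30–254.87, so I_lo=101, I_hi=150, C_lo=104.30, C_hi=254.87.
(150−101)/(254.87−104.30) × (212.45−104.30) + 101 = 49/150.57 × 108.15 + 101 ≈ 136.20 → 136.
Sub-indices: PM10→179, CO→60, PM2.5→66, NO₂→73, O₃→135, SO₂→136. Overall AQI = max = 179; dominant pollutant is PM10.

179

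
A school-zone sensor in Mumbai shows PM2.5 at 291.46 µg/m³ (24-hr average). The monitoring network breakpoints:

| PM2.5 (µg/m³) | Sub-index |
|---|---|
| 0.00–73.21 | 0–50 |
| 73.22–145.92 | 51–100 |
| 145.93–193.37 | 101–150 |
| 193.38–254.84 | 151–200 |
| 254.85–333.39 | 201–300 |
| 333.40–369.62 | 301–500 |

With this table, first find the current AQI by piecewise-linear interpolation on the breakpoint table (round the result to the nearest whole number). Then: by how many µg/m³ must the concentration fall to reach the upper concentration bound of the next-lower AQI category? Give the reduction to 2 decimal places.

36.62

PM2.5: row 254.85–333.39 (AQI 201–300). (300−201)·(291.46−254.85)/(333.39−254.85) + 201 = 99·36.61/78.54 + 201 ≈ 247.15 → 247.
Current AQI 247 is in the Very Unhealthy range (201–300). The next-lower category tops out at AQI 200, whose upper concentration bound is 254.84 µg/m³.
Reduction needed = 291.46 − 254.84 = 36.62 µg/m³.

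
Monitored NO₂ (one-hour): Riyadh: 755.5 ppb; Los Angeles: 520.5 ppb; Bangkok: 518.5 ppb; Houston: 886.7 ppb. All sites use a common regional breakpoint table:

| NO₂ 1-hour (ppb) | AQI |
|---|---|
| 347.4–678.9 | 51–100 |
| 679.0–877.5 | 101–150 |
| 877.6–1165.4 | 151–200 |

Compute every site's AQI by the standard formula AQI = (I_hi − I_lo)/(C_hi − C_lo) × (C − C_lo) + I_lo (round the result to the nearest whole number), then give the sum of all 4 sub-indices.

426

Riyadh 755.5: bracket 679.0–877.5 → index 101–150; slope 49/198.5, offset 76.5.
AQI = 101 + 49/198.5·76.5 ≈ 119.88 ⇒ 120.
Los Angeles: 520.5 ∈ [347.4, 678.9] ↔ index [51, 100].
51 + (520.5−347.4)·(100−51)/(678.9−347.4) = 51 + 173.1·49/331.5 ≈ 76.59, so AQI = 77.
Bangkok: row 347.4–678.9 (AQI 51–100). (100−51)·(518.5−347.4)/(678.9−347.4) + 51 = 49·171.1/331.5 + 51 ≈ 76.29 → 76.
Houston: row 877.6–1165.4 (AQI 151–200). (200−151)·(886.7−877.6)/(1165.4−877.6) + 151 = 49·9.1/287.8 + 151 ≈ 152.55 → 153.
AQIs: Riyadh=120, Los Angeles=77, Bangkok=76, Houston=153. Sum = 120 + 77 + 76 + 153 = 426.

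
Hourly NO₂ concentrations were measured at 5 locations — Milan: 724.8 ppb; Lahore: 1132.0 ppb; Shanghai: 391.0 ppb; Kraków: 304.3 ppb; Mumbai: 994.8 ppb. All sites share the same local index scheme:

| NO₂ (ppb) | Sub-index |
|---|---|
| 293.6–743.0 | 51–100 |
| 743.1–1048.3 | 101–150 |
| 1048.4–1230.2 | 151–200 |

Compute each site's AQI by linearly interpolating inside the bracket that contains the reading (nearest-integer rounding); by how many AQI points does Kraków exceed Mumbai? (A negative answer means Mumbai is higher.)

Milan 724.8: bracket 293.6–743.0 → index 51–100; slope 49/449.4, offset 431.2.
AQI = 51 + 49/449.4·431.2 ≈ 98.02 ⇒ 98.
Lahore: 1132.0 ∈ [1048.4, 1230.2] ↔ index [151, 200].
151 + (1132.0−1048.4)·(200−151)/(1230.2−1048.4) = 151 + 83.6·49/181.8 ≈ 173.53, so AQI = 174.
Shanghai: 391.0 lies in 293.6–743.0, so I_lo=51, I_hi=100, C_lo=293.6, C_hi=743.0.
(100−51)/(743.0−293.6) × (391.0−293.6) + 51 = 49/449.4 × 97.4 + 51 ≈ 61.62 → 62.
Kraków: 304.3 lies in 293.6–743.0, so I_lo=51, I_hi=100, C_lo=293.6, C_hi=743.0.
(100−51)/(743.0−293.6) × (304.3−293.6) + 51 = 49/449.4 × 10.7 + 51 ≈ 52.17 → 52.
Mumbai: 994.8 ∈ [743.1, 1048.3] ↔ index [101, 150].
101 + (994.8−743.1)·(150−101)/(1048.3−743.1) = 101 + 251.7·49/305.2 ≈ 141.41, so AQI = 141.
AQIs: Milan=98, Lahore=174, Shanghai=62, Kraków=52, Mumbai=141. Kraków (52) − Mumbai (141) = -89.

-89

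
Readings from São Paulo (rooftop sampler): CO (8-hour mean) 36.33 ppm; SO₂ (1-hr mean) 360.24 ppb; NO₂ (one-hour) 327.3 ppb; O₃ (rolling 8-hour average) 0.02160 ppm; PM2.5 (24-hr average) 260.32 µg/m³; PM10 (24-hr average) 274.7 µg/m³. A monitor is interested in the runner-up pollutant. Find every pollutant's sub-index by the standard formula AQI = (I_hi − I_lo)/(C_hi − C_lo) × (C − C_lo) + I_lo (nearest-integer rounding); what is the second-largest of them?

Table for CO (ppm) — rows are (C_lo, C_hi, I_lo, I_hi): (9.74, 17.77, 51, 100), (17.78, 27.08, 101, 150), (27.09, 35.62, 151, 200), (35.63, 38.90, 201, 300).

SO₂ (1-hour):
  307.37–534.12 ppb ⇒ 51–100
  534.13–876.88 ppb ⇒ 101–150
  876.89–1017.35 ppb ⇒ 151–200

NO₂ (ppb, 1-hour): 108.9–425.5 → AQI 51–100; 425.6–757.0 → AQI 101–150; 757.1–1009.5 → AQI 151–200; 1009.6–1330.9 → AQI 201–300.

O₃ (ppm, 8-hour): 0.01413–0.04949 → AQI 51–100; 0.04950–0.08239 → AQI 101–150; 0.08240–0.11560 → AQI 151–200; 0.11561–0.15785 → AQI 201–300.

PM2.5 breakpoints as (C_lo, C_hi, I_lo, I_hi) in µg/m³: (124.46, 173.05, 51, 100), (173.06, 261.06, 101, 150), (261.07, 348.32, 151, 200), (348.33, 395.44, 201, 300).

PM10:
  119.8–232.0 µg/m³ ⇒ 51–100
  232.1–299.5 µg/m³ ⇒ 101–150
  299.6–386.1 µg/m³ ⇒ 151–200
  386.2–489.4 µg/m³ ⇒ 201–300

150

CO: 36.33 lies in 35.63–38.90, so I_lo=201, I_hi=300, C_lo=35.63, C_hi=38.90.
(300−201)/(38.90−35.63) × (36.33−35.63) + 201 = 99/3.27 × 0.70 + 201 ≈ 222.19 → 222.
SO₂: 360.24 ∈ [307.37, 534.12] ↔ index [51, 100].
51 + (360.24−307.37)·(100−51)/(534.12−307.37) = 51 + 52.87·49/226.75 ≈ 62.43, so AQI = 62.
NO₂ 327.3: bracket 108.9–425.5 → index 51–100; slope 49/316.6, offset 218.4.
AQI = 51 + 49/316.6·218.4 ≈ 84.80 ⇒ 85.
O₃: row 0.01413–0.04949 (AQI 51–100). (100−51)·(0.02160−0.01413)/(0.04949−0.01413) + 51 = 49·0.00747/0.03536 + 51 ≈ 61.35 → 61.
PM2.5: row 173.06–261.06 (AQI 101–150). (150−101)·(260.32−173.06)/(261.06−173.06) + 101 = 49·87.26/88.00 + 101 ≈ 149.59 → 150.
PM10: 274.7 lies in 232.1–299.5, so I_lo=101, I_hi=150, C_lo=232.1, C_hi=299.5.
(150−101)/(299.5−232.1) × (274.7−232.1) + 101 = 49/67.4 × 42.6 + 101 ≈ 131.97 → 132.
Sub-indices: CO→222, SO₂→62, NO₂→85, O₃→61, PM2.5→150, PM10→132. Ranked high→low: 222, 150, 132, 85, 62, 61. Second-highest sub-index = 150.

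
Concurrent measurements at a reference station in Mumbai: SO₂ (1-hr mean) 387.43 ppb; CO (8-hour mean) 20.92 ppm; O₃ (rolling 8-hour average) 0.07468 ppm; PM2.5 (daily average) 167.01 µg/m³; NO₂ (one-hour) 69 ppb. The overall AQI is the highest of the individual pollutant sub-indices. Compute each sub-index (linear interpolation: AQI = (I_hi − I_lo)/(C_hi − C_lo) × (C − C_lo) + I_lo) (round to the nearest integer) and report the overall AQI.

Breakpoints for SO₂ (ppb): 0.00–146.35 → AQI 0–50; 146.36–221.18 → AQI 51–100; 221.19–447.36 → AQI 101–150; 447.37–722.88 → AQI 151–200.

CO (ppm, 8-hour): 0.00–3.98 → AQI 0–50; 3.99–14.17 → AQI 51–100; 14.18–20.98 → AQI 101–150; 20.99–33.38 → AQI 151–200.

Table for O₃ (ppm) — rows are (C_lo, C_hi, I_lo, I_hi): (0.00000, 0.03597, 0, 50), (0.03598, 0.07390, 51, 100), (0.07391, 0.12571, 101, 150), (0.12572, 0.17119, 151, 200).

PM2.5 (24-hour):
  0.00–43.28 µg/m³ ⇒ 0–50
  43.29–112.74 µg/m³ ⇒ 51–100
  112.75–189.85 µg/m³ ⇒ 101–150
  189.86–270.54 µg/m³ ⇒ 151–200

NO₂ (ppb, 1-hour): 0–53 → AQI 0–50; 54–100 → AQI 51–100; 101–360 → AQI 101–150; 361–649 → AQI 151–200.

SO₂ 387.43: bracket 221.19–447.36 → index 101–150; slope 49/226.17, offset 166.24.
AQI = 101 + 49/226.17·166.24 ≈ 137.02 ⇒ 137.
CO: row 14.18–20.98 (AQI 101–150). (150−101)·(20.92−14.18)/(20.98−14.18) + 101 = 49·6.74/6.80 + 101 ≈ 149.57 → 150.
O₃: 0.07468 ∈ [0.07391, 0.12571] ↔ index [101, 150].
101 + (0.07468−0.07391)·(150−101)/(0.12571−0.07391) = 101 + 0.00077·49/0.05180 ≈ 101.73, so AQI = 102.
PM2.5 167.01: bracket 112.75–189.85 → index 101–150; slope 49/77.10, offset 54.26.
AQI = 101 + 49/77.10·54.26 ≈ 135.48 ⇒ 135.
NO₂: 69 ∈ [54, 100] ↔ index [51, 100].
51 + (69−54)·(100−51)/(100−54) = 51 + 15·49/46 ≈ 66.98, so AQI = 67.
Sub-indices: SO₂→137, CO→150, O₃→102, PM2.5→135, NO₂→67. Overall AQI = max = 150; dominant pollutant is CO.

150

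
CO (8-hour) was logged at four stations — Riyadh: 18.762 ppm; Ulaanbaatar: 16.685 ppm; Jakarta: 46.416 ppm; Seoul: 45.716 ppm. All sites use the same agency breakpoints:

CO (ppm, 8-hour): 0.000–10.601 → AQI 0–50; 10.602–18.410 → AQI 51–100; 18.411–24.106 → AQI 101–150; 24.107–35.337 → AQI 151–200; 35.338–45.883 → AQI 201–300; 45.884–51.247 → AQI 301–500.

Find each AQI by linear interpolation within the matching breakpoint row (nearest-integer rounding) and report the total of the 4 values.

812

Riyadh: row 18.411–24.106 (AQI 101–150). (150−101)·(18.762−18.411)/(24.106−18.411) + 101 = 49·0.351/5.695 + 101 ≈ 104.02 → 104.
Ulaanbaatar: 16.685 ∈ [10.602, 18.410] ↔ index [51, 100].
51 + (16.685−10.602)·(100−51)/(18.410−10.602) = 51 + 6.083·49/7.808 ≈ 89.17, so AQI = 89.
Jakarta: 46.416 ∈ [45.884, 51.247] ↔ index [301, 500].
301 + (46.416−45.884)·(500−301)/(51.247−45.884) = 301 + 0.532·199/5.363 ≈ 320.74, so AQI = 321.
Seoul 45.716: bracket 35.338–45.883 → index 201–300; slope 99/10.545, offset 10.378.
AQI = 201 + 99/10.545·10.378 ≈ 298.43 ⇒ 298.
AQIs: Riyadh=104, Ulaanbaatar=89, Jakarta=321, Seoul=298. Sum = 104 + 89 + 321 + 298 = 812.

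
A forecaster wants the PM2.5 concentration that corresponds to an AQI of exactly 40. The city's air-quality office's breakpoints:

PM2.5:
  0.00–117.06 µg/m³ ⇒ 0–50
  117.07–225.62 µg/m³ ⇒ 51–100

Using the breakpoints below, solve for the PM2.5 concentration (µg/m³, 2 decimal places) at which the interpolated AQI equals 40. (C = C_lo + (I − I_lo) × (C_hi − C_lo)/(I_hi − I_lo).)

93.65

AQI 40 lies in the 0–50 band, which corresponds to 0.00–117.06 µg/m³.
C = 0.00 + (40−0)×(117.06−0.00)/(50−0) = 0.00 + 40×117.06/50 ≈ 93.6480 µg/m³ → 93.65 µg/m³ to 2 dp.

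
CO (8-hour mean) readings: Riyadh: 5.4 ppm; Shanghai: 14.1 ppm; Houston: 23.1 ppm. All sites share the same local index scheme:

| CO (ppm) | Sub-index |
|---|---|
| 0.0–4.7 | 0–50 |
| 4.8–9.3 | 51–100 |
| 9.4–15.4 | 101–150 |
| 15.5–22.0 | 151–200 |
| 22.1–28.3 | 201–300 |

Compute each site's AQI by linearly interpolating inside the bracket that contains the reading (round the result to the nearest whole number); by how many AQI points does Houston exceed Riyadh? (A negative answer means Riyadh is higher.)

159

Riyadh: 5.4 lies in 4.8–9.3, so I_lo=51, I_hi=100, C_lo=4.8, C_hi=9.3.
(100−51)/(9.3−4.8) × (5.4−4.8) + 51 = 49/4.5 × 0.6 + 51 ≈ 57.53 → 58.
Shanghai 14.1: bracket 9.4–15.4 → index 101–150; slope 49/6.0, offset 4.7.
AQI = 101 + 49/6.0·4.7 ≈ 139.38 ⇒ 139.
Houston: 23.1 lies in 22.1–28.3, so I_lo=201, I_hi=300, C_lo=22.1, C_hi=28.3.
(300−201)/(28.3−22.1) × (23.1−22.1) + 201 = 99/6.2 × 1.0 + 201 ≈ 216.97 → 217.
AQIs: Riyadh=58, Shanghai=139, Houston=217. Houston (217) − Riyadh (58) = 159.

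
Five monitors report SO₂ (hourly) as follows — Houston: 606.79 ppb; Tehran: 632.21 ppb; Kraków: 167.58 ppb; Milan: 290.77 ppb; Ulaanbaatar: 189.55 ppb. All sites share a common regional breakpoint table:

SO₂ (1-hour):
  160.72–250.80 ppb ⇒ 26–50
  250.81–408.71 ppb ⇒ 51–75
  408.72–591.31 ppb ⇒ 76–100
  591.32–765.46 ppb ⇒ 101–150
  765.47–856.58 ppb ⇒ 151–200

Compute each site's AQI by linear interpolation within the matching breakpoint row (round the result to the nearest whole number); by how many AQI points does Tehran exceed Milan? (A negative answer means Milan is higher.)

56

Houston: 606.79 lies in 591.32–765.46, so I_lo=101, I_hi=150, C_lo=591.32, C_hi=765.46.
(150−101)/(765.46−591.32) × (606.79−591.32) + 101 = 49/174.14 × 15.47 + 101 ≈ 105.35 → 105.
Tehran: row 591.32–765.46 (AQI 101–150). (150−101)·(632.21−591.32)/(765.46−591.32) + 101 = 49·40.89/174.14 + 101 ≈ 112.51 → 113.
Kraków 167.58: bracket 160.72–250.80 → index 26–50; slope 24/90.08, offset 6.86.
AQI = 26 + 24/90.08·6.86 ≈ 27.83 ⇒ 28.
Milan 290.77: bracket 250.81–408.71 → index 51–75; slope 24/157.90, offset 39.96.
AQI = 51 + 24/157.90·39.96 ≈ 57.07 ⇒ 57.
Ulaanbaatar: 189.55 ∈ [160.72, 250.80] ↔ index [26, 50].
26 + (189.55−160.72)·(50−26)/(250.80−160.72) = 26 + 28.83·24/90.08 ≈ 33.68, so AQI = 34.
AQIs: Houston=105, Tehran=113, Kraków=28, Milan=57, Ulaanbaatar=34. Tehran (113) − Milan (57) = 56.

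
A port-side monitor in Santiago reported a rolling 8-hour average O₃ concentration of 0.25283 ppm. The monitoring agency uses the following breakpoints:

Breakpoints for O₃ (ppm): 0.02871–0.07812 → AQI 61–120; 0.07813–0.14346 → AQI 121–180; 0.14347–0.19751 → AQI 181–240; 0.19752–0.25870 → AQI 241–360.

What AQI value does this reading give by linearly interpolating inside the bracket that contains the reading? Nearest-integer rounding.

349

O₃ 0.25283: bracket 0.19752–0.25870 → index 241–360; slope 119/0.06118, offset 0.05531.
AQI = 241 + 119/0.06118·0.05531 ≈ 348.58 ⇒ 349.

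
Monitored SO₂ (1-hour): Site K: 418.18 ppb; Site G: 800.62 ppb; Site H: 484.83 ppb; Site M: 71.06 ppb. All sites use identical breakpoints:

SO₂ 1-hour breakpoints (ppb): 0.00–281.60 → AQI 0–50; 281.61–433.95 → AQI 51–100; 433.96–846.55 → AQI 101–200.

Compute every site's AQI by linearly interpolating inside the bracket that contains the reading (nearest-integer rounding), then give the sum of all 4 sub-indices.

Site K: row 281.61–433.95 (AQI 51–100). (100−51)·(418.18−281.61)/(433.95−281.61) + 51 = 49·136.57/152.34 + 51 ≈ 94.93 → 95.
Site G: 800.62 lies in 433.96–846.55, so I_lo=101, I_hi=200, C_lo=433.96, C_hi=846.55.
(200−101)/(846.55−433.96) × (800.62−433.96) + 101 = 99/412.59 × 366.66 + 101 ≈ 188.98 → 189.
Site H: 484.83 lies in 433.96–846.55, so I_lo=101, I_hi=200, C_lo=433.96, C_hi=846.55.
(200−101)/(846.55−433.96) × (484.83−433.96) + 101 = 99/412.59 × 50.87 + 101 ≈ 113.21 → 113.
Site M: row 0.00–281.60 (AQI 0–50). (50−0)·(71.06−0.00)/(281.60−0.00) + 0 = 50·71.06/281.60 + 0 ≈ 12.62 → 13.
AQIs: Site K=95, Site G=189, Site H=113, Site M=13. Sum = 95 + 189 + 113 + 13 = 410.

410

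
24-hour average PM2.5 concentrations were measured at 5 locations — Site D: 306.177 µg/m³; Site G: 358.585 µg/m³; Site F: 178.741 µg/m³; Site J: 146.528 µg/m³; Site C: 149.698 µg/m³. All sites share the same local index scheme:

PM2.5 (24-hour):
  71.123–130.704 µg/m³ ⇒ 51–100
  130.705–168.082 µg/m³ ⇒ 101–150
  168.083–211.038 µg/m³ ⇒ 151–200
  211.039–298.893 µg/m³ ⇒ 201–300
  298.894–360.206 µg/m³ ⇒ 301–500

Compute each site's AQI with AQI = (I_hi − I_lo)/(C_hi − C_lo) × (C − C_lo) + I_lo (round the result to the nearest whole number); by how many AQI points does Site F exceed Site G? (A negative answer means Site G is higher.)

Site D: row 298.894–360.206 (AQI 301–500). (500−301)·(306.177−298.894)/(360.206−298.894) + 301 = 199·7.283/61.312 + 301 ≈ 324.64 → 325.
Site G: 358.585 lies in 298.894–360.206, so I_lo=301, I_hi=500, C_lo=298.894, C_hi=360.206.
(500−301)/(360.206−298.894) × (358.585−298.894) + 301 = 199/61.312 × 59.691 + 301 ≈ 494.74 → 495.
Site F: row 168.083–211.038 (AQI 151–200). (200−151)·(178.741−168.083)/(211.038−168.083) + 151 = 49·10.658/42.955 + 151 ≈ 163.16 → 163.
Site J 146.528: bracket 130.705–168.082 → index 101–150; slope 49/37.377, offset 15.823.
AQI = 101 + 49/37.377·15.823 ≈ 121.74 ⇒ 122.
Site C: row 130.705–168.082 (AQI 101–150). (150−101)·(149.698−130.705)/(168.082−130.705) + 101 = 49·18.993/37.377 + 101 ≈ 125.90 → 126.
AQIs: Site D=325, Site G=495, Site F=163, Site J=122, Site C=126. Site F (163) − Site G (495) = -332.

-332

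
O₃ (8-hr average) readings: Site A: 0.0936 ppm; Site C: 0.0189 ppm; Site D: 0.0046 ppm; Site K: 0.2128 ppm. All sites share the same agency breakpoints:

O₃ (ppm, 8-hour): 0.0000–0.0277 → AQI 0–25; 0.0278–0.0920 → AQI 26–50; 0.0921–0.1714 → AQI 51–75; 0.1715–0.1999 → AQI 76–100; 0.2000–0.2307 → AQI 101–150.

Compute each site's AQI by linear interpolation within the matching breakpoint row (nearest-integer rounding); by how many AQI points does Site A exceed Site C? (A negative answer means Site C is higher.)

Site A 0.0936: bracket 0.0921–0.1714 → index 51–75; slope 24/0.0793, offset 0.0015.
AQI = 51 + 24/0.0793·0.0015 ≈ 51.45 ⇒ 51.
Site C 0.0189: bracket 0.0000–0.0277 → index 0–25; slope 25/0.0277, offset 0.0189.
AQI = 0 + 25/0.0277·0.0189 ≈ 17.06 ⇒ 17.
Site D: 0.0046 lies in 0.0000–0.0277, so I_lo=0, I_hi=25, C_lo=0.0000, C_hi=0.0277.
(25−0)/(0.0277−0.0000) × (0.0046−0.0000) + 0 = 25/0.0277 × 0.0046 + 0 ≈ 4.15 → 4.
Site K: row 0.2000–0.2307 (AQI 101–150). (150−101)·(0.2128−0.2000)/(0.2307−0.2000) + 101 = 49·0.0128/0.0307 + 101 ≈ 121.43 → 121.
AQIs: Site A=51, Site C=17, Site D=4, Site K=121. Site A (51) − Site C (17) = 34.

34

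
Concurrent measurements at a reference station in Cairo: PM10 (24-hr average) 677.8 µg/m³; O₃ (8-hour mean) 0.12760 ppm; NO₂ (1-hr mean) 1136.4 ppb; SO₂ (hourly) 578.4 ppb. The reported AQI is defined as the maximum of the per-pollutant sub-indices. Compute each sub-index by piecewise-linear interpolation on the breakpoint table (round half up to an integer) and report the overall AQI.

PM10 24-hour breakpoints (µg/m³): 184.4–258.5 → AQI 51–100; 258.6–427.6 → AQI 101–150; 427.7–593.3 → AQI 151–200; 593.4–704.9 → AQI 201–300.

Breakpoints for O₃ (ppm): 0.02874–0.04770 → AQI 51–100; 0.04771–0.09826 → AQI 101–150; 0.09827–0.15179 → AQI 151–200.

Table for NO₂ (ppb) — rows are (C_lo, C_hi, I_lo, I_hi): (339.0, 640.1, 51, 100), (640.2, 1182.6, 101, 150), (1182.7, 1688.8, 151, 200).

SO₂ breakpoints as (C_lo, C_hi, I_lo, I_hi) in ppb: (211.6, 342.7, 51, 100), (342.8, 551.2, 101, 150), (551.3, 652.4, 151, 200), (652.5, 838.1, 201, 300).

276

PM10: 677.8 lies in 593.4–704.9, so I_lo=201, I_hi=300, C_lo=593.4, C_hi=704.9.
(300−201)/(704.9−593.4) × (677.8−593.4) + 201 = 99/111.5 × 84.4 + 201 ≈ 275.94 → 276.
O₃: 0.12760 lies in 0.09827–0.15179, so I_lo=151, I_hi=200, C_lo=0.09827, C_hi=0.15179.
(200−151)/(0.15179−0.09827) × (0.12760−0.09827) + 151 = 49/0.05352 × 0.02933 + 151 ≈ 177.85 → 178.
NO₂: row 640.2–1182.6 (AQI 101–150). (150−101)·(1136.4−640.2)/(1182.6−640.2) + 101 = 49·496.2/542.4 + 101 ≈ 145.83 → 146.
SO₂ 578.4: bracket 551.3–652.4 → index 151–200; slope 49/101.1, offset 27.1.
AQI = 151 + 49/101.1·27.1 ≈ 164.13 ⇒ 164.
Sub-indices: PM10→276, O₃→178, NO₂→146, SO₂→164. Overall AQI = max = 276; dominant pollutant is PM10.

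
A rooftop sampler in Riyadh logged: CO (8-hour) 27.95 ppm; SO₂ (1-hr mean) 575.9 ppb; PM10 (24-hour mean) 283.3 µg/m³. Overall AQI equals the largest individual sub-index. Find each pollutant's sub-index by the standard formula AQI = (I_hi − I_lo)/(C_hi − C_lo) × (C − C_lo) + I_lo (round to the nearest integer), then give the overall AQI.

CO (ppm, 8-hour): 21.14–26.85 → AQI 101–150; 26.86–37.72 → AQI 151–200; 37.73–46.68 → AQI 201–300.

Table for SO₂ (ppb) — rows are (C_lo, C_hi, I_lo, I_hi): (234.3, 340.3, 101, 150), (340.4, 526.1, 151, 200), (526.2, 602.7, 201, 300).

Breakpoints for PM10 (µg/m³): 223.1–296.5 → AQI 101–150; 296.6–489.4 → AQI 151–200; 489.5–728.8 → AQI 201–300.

265

CO: row 26.86–37.72 (AQI 151–200). (200−151)·(27.95−26.86)/(37.72−26.86) + 151 = 49·1.09/10.86 + 151 ≈ 155.92 → 156.
SO₂: 575.9 lies in 526.2–602.7, so I_lo=201, I_hi=300, C_lo=526.2, C_hi=602.7.
(300−201)/(602.7−526.2) × (575.9−526.2) + 201 = 99/76.5 × 49.7 + 201 ≈ 265.32 → 265.
PM10 283.3: bracket 223.1–296.5 → index 101–150; slope 49/73.4, offset 60.2.
AQI = 101 + 49/73.4·60.2 ≈ 141.19 ⇒ 141.
Sub-indices: CO→156, SO₂→265, PM10→141. Overall AQI = max = 265; dominant pollutant is SO₂.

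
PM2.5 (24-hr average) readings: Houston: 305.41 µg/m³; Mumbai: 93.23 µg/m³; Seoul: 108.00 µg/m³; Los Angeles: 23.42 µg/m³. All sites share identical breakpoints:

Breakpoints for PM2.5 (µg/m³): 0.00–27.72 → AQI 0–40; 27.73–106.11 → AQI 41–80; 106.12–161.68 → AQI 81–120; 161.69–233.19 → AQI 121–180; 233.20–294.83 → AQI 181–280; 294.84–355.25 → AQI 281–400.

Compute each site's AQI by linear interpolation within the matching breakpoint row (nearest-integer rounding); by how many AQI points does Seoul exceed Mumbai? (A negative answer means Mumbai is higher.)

8

Houston: row 294.84–355.25 (AQI 281–400). (400−281)·(305.41−294.84)/(355.25−294.84) + 281 = 119·10.57/60.41 + 281 ≈ 301.82 → 302.
Mumbai 93.23: bracket 27.73–106.11 → index 41–80; slope 39/78.38, offset 65.50.
AQI = 41 + 39/78.38·65.50 ≈ 73.59 ⇒ 74.
Seoul: 108.00 lies in 106.12–161.68, so I_lo=81, I_hi=120, C_lo=106.12, C_hi=161.68.
(120−81)/(161.68−106.12) × (108.00−106.12) + 81 = 39/55.56 × 1.88 + 81 ≈ 82.32 → 82.
Los Angeles: 23.42 lies in 0.00–27.72, so I_lo=0, I_hi=40, C_lo=0.00, C_hi=27.72.
(40−0)/(27.72−0.00) × (23.42−0.00) + 0 = 40/27.72 × 23.42 + 0 ≈ 33.80 → 34.
AQIs: Houston=302, Mumbai=74, Seoul=82, Los Angeles=34. Seoul (82) − Mumbai (74) = 8.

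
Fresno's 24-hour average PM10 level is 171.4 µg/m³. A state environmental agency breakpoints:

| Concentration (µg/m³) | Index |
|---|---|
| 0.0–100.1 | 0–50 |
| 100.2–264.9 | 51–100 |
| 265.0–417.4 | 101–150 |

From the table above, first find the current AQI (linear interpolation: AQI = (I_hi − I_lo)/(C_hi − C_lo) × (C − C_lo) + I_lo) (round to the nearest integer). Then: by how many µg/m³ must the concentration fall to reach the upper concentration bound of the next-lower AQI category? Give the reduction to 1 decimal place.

PM10: 171.4 lies in 100.2–264.9, so I_lo=51, I_hi=100, C_lo=100.2, C_hi=264.9.
(100−51)/(264.9−100.2) × (171.4−100.2) + 51 = 49/164.7 × 71.2 + 51 ≈ 72.18 → 72.
Current AQI 72 is in the Moderate range (51–100). The next-lower category tops out at AQI 50, whose upper concentration bound is 100.1 µg/m³.
Reduction needed = 171.4 − 100.1 = 71.3 µg/m³.

71.3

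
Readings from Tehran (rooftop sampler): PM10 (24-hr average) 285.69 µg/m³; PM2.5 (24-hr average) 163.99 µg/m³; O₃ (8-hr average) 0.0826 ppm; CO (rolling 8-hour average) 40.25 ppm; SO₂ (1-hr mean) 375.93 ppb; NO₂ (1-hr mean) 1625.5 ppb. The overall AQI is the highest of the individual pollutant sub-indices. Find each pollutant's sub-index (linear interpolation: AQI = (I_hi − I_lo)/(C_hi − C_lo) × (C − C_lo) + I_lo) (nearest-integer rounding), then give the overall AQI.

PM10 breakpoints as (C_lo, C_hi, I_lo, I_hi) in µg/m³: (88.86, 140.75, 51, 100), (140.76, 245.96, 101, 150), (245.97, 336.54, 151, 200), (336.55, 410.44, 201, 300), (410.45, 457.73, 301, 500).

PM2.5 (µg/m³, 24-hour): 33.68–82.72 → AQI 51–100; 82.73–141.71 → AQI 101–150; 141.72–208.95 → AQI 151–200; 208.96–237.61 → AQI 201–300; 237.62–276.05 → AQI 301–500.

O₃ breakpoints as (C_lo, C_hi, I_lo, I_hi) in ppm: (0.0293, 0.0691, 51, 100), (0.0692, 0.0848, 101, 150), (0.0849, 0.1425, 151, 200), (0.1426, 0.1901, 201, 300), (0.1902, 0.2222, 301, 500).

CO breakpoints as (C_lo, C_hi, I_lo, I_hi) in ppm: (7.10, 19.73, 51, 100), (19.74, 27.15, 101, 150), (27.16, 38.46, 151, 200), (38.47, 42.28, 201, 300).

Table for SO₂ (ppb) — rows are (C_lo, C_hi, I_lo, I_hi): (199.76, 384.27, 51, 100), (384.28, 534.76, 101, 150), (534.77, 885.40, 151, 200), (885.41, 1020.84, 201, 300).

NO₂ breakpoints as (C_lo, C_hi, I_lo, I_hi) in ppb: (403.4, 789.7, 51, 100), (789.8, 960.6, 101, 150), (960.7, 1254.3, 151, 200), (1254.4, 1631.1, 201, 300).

299

PM10: 285.69 ∈ [245.97, 336.54] ↔ index [151, 200].
151 + (285.69−245.97)·(200−151)/(336.54−245.97) = 151 + 39.72·49/90.57 ≈ 172.49, so AQI = 172.
PM2.5 163.99: bracket 141.72–208.95 → index 151–200; slope 49/67.23, offset 22.27.
AQI = 151 + 49/67.23·22.27 ≈ 167.23 ⇒ 167.
O₃: 0.0826 lies in 0.0692–0.0848, so I_lo=101, I_hi=150, C_lo=0.0692, C_hi=0.0848.
(150−101)/(0.0848−0.0692) × (0.0826−0.0692) + 101 = 49/0.0156 × 0.0134 + 101 ≈ 143.09 → 143.
CO: 40.25 ∈ [38.47, 42.28] ↔ index [201, 300].
201 + (40.25−38.47)·(300−201)/(42.28−38.47) = 201 + 1.78·99/3.81 ≈ 247.25, so AQI = 247.
SO₂: row 199.76–384.27 (AQI 51–100). (100−51)·(375.93−199.76)/(384.27−199.76) + 51 = 49·176.17/184.51 + 51 ≈ 97.79 → 98.
NO₂: 1625.5 lies in 1254.4–1631.1, so I_lo=201, I_hi=300, C_lo=1254.4, C_hi=1631.1.
(300−201)/(1631.1−1254.4) × (1625.5−1254.4) + 201 = 99/376.7 × 371.1 + 201 ≈ 298.53 → 299.
Sub-indices: PM10→172, PM2.5→167, O₃→143, CO→247, SO₂→98, NO₂→299. Overall AQI = max = 299; dominant pollutant is NO₂.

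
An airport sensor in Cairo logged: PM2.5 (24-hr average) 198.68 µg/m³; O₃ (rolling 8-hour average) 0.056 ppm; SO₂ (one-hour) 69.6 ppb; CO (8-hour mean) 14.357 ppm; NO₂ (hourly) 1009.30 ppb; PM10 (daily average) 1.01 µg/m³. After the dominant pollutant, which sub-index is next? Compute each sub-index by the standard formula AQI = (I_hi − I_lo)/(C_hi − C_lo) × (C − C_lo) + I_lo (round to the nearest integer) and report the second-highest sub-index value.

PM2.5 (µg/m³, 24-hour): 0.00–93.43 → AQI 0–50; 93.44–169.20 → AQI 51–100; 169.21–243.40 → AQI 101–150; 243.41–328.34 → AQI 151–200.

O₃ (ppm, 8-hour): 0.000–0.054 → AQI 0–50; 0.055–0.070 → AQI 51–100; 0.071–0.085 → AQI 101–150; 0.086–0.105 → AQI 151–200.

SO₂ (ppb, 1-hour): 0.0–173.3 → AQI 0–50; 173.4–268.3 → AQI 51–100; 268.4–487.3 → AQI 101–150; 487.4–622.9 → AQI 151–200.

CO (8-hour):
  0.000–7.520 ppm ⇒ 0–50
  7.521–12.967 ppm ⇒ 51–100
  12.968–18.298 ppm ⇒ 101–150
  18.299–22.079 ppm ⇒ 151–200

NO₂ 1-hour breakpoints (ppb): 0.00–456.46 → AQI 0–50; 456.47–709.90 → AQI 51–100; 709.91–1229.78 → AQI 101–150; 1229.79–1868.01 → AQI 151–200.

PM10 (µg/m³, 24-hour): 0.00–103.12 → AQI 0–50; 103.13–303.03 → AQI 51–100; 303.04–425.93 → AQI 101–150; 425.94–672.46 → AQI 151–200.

PM2.5: 198.68 lies in 169.21–243.40, so I_lo=101, I_hi=150, C_lo=169.21, C_hi=243.40.
(150−101)/(243.40−169.21) × (198.68−169.21) + 101 = 49/74.19 × 29.47 + 101 ≈ 120.46 → 120.
O₃ 0.056: bracket 0.055–0.070 → index 51–100; slope 49/0.015, offset 0.001.
AQI = 51 + 49/0.015·0.001 ≈ 54.27 ⇒ 54.
SO₂: row 0.0–173.3 (AQI 0–50). (50−0)·(69.6−0.0)/(173.3−0.0) + 0 = 50·69.6/173.3 + 0 ≈ 20.08 → 20.
CO 14.357: bracket 12.968–18.298 → index 101–150; slope 49/5.330, offset 1.389.
AQI = 101 + 49/5.330·1.389 ≈ 113.77 ⇒ 114.
NO₂: 1009.30 ∈ [709.91, 1229.78] ↔ index [101, 150].
101 + (1009.30−709.91)·(150−101)/(1229.78−709.91) = 101 + 299.39·49/519.87 ≈ 129.22, so AQI = 129.
PM10: row 0.00–103.12 (AQI 0–50). (50−0)·(1.01−0.00)/(103.12−0.00) + 0 = 50·1.01/103.12 + 0 ≈ 0.49 → 0.
Sub-indices: PM2.5→120, O₃→54, SO₂→20, CO→114, NO₂→129, PM10→0. Ranked high→low: 129, 120, 114, 54, 20, 0. Second-highest sub-index = 120.

120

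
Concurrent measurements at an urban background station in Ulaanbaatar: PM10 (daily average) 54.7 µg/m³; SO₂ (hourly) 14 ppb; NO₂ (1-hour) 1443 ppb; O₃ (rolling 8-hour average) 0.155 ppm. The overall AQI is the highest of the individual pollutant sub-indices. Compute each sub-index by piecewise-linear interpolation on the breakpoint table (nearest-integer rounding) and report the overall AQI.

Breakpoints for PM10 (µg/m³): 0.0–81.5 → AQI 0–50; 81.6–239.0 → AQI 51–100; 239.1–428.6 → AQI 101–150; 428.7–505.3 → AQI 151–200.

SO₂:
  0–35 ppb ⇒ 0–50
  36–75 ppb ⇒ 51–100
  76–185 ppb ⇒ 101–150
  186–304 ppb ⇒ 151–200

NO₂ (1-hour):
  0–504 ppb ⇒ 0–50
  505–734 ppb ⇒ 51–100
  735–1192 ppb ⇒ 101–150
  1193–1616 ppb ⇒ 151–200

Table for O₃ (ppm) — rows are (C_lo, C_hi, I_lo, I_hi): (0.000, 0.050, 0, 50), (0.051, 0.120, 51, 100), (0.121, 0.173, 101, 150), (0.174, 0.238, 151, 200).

180

PM10: 54.7 lies in 0.0–81.5, so I_lo=0, I_hi=50, C_lo=0.0, C_hi=81.5.
(50−0)/(81.5−0.0) × (54.7−0.0) + 0 = 50/81.5 × 54.7 + 0 ≈ 33.56 → 34.
SO₂: 14 ∈ [0, 35] ↔ index [0, 50].
0 + (14−0)·(50−0)/(35−0) = 0 + 14·50/35 ≈ 20.00, so AQI = 20.
NO₂: row 1193–1616 (AQI 151–200). (200−151)·(1443−1193)/(1616−1193) + 151 = 49·250/423 + 151 ≈ 179.96 → 180.
O₃: 0.155 lies in 0.121–0.173, so I_lo=101, I_hi=150, C_lo=0.121, C_hi=0.173.
(150−101)/(0.173−0.121) × (0.155−0.121) + 101 = 49/0.052 × 0.034 + 101 ≈ 133.04 → 133.
Sub-indices: PM10→34, SO₂→20, NO₂→180, O₃→133. Overall AQI = max = 180; dominant pollutant is NO₂.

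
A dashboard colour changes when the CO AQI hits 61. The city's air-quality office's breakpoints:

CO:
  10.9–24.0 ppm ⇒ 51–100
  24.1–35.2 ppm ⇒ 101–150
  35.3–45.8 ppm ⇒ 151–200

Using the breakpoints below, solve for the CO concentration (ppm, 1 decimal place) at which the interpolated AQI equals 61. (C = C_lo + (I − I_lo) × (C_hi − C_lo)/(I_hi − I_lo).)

AQI 61 lies in the 51–100 band, which corresponds to 10.9–24.0 ppm.
C = 10.9 + (61−51)×(24.0−10.9)/(100−51) = 10.9 + 10×13.1/49 ≈ 13.573 ppm → 13.6 ppm to 1 dp.

13.6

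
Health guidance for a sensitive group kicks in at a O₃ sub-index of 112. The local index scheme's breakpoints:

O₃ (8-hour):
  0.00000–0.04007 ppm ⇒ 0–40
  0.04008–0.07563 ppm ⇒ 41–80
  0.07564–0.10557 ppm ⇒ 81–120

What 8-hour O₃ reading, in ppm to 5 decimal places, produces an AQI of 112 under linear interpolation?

0.09943

AQI 112 lies in the 81–120 band, which corresponds to 0.07564–0.10557 ppm.
C = 0.07564 + (112−81)×(0.10557−0.07564)/(120−81) = 0.07564 + 31×0.02993/39 ≈ 0.0994305 ppm → 0.09943 ppm to 5 dp.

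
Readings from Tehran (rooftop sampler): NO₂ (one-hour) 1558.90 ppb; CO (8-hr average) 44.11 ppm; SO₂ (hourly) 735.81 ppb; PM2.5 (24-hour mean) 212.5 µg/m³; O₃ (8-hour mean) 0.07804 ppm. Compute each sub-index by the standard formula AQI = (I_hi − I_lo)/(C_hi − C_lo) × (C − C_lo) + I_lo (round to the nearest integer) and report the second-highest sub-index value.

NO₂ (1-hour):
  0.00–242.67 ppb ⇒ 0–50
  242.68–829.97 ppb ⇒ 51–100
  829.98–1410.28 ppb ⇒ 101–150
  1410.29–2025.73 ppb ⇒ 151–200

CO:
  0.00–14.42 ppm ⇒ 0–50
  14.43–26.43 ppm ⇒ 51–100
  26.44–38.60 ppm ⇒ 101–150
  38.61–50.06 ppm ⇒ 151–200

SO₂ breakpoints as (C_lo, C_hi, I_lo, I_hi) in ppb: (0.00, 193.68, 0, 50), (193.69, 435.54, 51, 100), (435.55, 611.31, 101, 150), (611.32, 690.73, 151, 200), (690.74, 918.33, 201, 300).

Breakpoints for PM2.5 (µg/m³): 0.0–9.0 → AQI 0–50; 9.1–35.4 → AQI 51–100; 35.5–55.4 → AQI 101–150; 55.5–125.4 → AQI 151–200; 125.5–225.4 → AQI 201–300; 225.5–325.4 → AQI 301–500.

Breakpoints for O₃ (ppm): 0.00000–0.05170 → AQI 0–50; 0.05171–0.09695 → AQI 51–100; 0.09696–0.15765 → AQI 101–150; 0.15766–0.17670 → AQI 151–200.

221

NO₂: 1558.90 ∈ [1410.29, 2025.73] ↔ index [151, 200].
151 + (1558.90−1410.29)·(200−151)/(2025.73−1410.29) = 151 + 148.61·49/615.44 ≈ 162.83, so AQI = 163.
CO 44.11: bracket 38.61–50.06 → index 151–200; slope 49/11.45, offset 5.50.
AQI = 151 + 49/11.45·5.50 ≈ 174.54 ⇒ 175.
SO₂: 735.81 lies in 690.74–918.33, so I_lo=201, I_hi=300, C_lo=690.74, C_hi=918.33.
(300−201)/(918.33−690.74) × (735.81−690.74) + 201 = 99/227.59 × 45.07 + 201 ≈ 220.61 → 221.
PM2.5: row 125.5–225.4 (AQI 201–300). (300−201)·(212.5−125.5)/(225.4−125.5) + 201 = 99·87.0/99.9 + 201 ≈ 287.22 → 287.
O₃: 0.07804 lies in 0.05171–0.09695, so I_lo=51, I_hi=100, C_lo=0.05171, C_hi=0.09695.
(100−51)/(0.09695−0.05171) × (0.07804−0.05171) + 51 = 49/0.04524 × 0.02633 + 51 ≈ 79.52 → 80.
Sub-indices: NO₂→163, CO→175, SO₂→221, PM2.5→287, O₃→80. Ranked high→low: 287, 221, 175, 163, 80. Second-highest sub-index = 221.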